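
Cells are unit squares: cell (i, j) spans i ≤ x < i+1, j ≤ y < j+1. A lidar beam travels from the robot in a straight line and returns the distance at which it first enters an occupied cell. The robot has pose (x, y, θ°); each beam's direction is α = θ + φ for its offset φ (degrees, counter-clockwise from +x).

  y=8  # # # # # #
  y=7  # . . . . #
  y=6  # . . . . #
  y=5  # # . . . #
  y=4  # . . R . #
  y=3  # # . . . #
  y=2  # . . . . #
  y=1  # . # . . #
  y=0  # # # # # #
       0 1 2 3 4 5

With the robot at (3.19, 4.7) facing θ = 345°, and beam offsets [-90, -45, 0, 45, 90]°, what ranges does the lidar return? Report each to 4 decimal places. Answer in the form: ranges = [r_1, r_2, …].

ranges = [2.7952, 3.6200, 1.8738, 2.0900, 3.4164]

beam 1: φ=-90°, α=255°
  direction (-0.2588, -0.9659); cell (3,4); t to first gridline: x 0.7341, y 0.7247 (then +3.8637 / +1.0353)
    (3,3) via y @ 0.7247
    (2,3) via x @ 0.7341
    (2,2) via y @ 1.7600
    (2,1) via y @ 2.7952  # hit
  → r_1 = 2.7952
beam 2: φ=-45°, α=300°
  direction (0.5000, -0.8660); cell (3,4); t to first gridline: x 1.6200, y 0.8083 (then +2.0000 / +1.1547)
    (3,3) via y @ 0.8083
    (4,3) via x @ 1.6200
    (4,2) via y @ 1.9630
    (4,1) via y @ 3.1177
    (5,1) via x @ 3.6200  # hit
  → r_2 = 3.6200
beam 3: φ=0°, α=345°
  direction (0.9659, -0.2588); cell (3,4); t to first gridline: x 0.8386, y 2.7046 (then +1.0353 / +3.8637)
    (4,4) via x @ 0.8386
    (5,4) via x @ 1.8738  # hit
  → r_3 = 1.8738
beam 4: φ=45°, α=30°
  direction (0.8660, 0.5000); cell (3,4); t to first gridline: x 0.9353, y 0.6000 (then +1.1547 / +2.0000)
    (3,5) via y @ 0.6000
    (4,5) via x @ 0.9353
    (5,5) via x @ 2.0900  # hit
  → r_4 = 2.0900
beam 5: φ=90°, α=75°
  direction (0.2588, 0.9659); cell (3,4); t to first gridline: x 3.1296, y 0.3106 (then +3.8637 / +1.0353)
    (3,5) via y @ 0.3106
    (3,6) via y @ 1.3459
    (3,7) via y @ 2.3811
    (4,7) via x @ 3.1296
    (4,8) via y @ 3.4164  # hit
  → r_5 = 3.4164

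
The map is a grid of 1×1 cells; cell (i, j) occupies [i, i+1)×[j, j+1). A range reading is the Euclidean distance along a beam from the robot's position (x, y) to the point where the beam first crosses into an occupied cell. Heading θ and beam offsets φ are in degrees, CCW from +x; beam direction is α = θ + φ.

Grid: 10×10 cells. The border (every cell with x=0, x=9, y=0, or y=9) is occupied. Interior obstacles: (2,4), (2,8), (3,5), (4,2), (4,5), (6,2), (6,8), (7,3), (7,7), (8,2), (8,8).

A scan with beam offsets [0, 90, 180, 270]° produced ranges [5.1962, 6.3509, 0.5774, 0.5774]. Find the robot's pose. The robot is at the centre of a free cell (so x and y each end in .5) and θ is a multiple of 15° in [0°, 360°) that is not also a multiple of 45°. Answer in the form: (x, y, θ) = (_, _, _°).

(x, y, θ) = (5.5, 8.5, 210°)

Candidates: 53 free-cell centres × 16 headings = 848 poses. Raycast each; keep the one whose scan matches to 4 dp.
  (7.5, 1.5, 15°): beam 1 = 1.5529 ≠ 5.1962 ✗
  (6.5, 1.5, 240°): beam 1 = 0.5774 ≠ 5.1962 ✗
  (7.5, 4.5, 75°): beam 1 = 3.6235 ≠ 5.1962 ✗
  …
  (5.5, 8.5, 210°): r_1=5.1962, r_2=6.3509, r_3=0.5774, r_4=0.5774 — all match ✓
No second candidate reproduces the full scan.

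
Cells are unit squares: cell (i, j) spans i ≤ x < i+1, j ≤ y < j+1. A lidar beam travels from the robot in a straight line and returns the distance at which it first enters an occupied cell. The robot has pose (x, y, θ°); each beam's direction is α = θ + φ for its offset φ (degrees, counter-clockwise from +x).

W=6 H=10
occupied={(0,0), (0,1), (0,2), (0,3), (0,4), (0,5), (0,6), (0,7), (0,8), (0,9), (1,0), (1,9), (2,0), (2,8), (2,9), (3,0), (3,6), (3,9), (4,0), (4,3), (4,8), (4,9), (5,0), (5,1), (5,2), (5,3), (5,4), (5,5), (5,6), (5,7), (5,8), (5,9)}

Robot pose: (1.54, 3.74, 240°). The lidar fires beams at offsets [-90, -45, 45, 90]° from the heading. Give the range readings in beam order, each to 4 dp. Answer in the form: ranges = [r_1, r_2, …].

ranges = [0.6235, 0.5590, 2.8367, 3.9953]

beam 1: φ=-90°, α=150°
  cosα=-0.8660 sinα=0.5000 | (1,3) | tMaxX 0.6235 tMaxY 0.5200 | tΔX 1.1547 tΔY 2.0000
    t=0.5200 [y] (1,4)
    t=0.6235 [x] (0,4) — stop
  → r_1 = 0.6235
beam 2: φ=-45°, α=195°
  cosα=-0.9659 sinα=-0.2588 | (1,3) | tMaxX 0.5590 tMaxY 2.8591 | tΔX 1.0353 tΔY 3.8637
    t=0.5590 [x] (0,3) — stop
  → r_2 = 0.5590
beam 3: φ=45°, α=285°
  cosα=0.2588 sinα=-0.9659 | (1,3) | tMaxX 1.7773 tMaxY 0.7661 | tΔX 3.8637 tΔY 1.0353
    t=0.7661 [y] (1,2)
    t=1.7773 [x] (2,2)
    t=1.8014 [y] (2,1)
    t=2.8367 [y] (2,0) — stop
  → r_3 = 2.8367
beam 4: φ=90°, α=330°
  cosα=0.8660 sinα=-0.5000 | (1,3) | tMaxX 0.5312 tMaxY 1.4800 | tΔX 1.1547 tΔY 2.0000
    t=0.5312 [x] (2,3)
    t=1.4800 [y] (2,2)
    t=1.6859 [x] (3,2)
    t=2.8406 [x] (4,2)
    t=3.4800 [y] (4,1)
    t=3.9953 [x] (5,1) — stop
  → r_4 = 3.9953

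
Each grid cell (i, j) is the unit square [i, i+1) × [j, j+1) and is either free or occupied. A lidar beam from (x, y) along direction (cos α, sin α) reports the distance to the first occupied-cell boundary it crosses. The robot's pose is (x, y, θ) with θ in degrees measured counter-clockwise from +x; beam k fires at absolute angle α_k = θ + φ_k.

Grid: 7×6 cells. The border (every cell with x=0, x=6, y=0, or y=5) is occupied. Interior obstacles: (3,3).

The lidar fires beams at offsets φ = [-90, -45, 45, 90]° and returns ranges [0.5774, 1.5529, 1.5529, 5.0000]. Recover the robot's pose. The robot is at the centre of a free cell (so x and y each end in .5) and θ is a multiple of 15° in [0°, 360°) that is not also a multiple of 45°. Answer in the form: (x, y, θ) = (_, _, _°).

Enumerate (i+0.5, j+0.5, θ) over the 19 free cells and 16 admissible headings. For each, cast all 4 beams and compare to the given ranges.
  (4.5, 1.5, 150°): beam 1 = 3.0000 ≠ 0.5774 ✗
  (4.5, 1.5, 240°): beam 1 = 4.0415 ≠ 0.5774 ✗
  (1.5, 3.5, 195°): beam 1 = 1.5529 ≠ 0.5774 ✗
  (1.5, 1.5, 165°): beam 1 = 3.6235 ≠ 0.5774 ✗
  (3.5, 2.5, 195°): beam 1 = 0.5176 ≠ 0.5774 ✗
  …
  (5.5, 3.5, 120°): r_1=0.5774, r_2=1.5529, r_3=1.5529, r_4=5.0000 — all match ✓
Only this pose fits every beam.

(x, y, θ) = (5.5, 3.5, 120°)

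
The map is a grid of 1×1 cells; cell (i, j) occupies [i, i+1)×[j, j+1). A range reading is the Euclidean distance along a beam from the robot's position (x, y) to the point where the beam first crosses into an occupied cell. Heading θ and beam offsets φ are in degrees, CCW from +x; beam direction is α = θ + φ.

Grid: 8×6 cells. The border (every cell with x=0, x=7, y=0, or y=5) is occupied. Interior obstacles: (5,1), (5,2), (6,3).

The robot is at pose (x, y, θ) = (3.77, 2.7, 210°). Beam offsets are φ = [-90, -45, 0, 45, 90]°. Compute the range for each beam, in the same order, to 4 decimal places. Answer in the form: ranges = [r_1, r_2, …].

ranges = [2.6558, 2.8677, 3.1985, 1.7600, 1.9630]

beam 1: φ=-90°, α=120°
  d=(-0.5000,0.8660)  start (3,2)  tX=1.5400 tY=0.3464  stride 1/|dx|=2.0000 1/|dy|=1.1547
    cross y-line → (3,3), t=0.3464
    cross y-line → (3,4), t=1.5011
    cross x-line → (2,4), t=1.5400
    cross y-line → (2,5), t=2.6558 (wall)
  → r_1 = 2.6558
beam 2: φ=-45°, α=165°
  d=(-0.9659,0.2588)  start (3,2)  tX=0.7972 tY=1.1591  stride 1/|dx|=1.0353 1/|dy|=3.8637
    cross x-line → (2,2), t=0.7972
    cross y-line → (2,3), t=1.1591
    cross x-line → (1,3), t=1.8324
    cross x-line → (0,3), t=2.8677 (wall)
  → r_2 = 2.8677
beam 3: φ=0°, α=210°
  d=(-0.8660,-0.5000)  start (3,2)  tX=0.8891 tY=1.4000  stride 1/|dx|=1.1547 1/|dy|=2.0000
    cross x-line → (2,2), t=0.8891
    cross y-line → (2,1), t=1.4000
    cross x-line → (1,1), t=2.0438
    cross x-line → (0,1), t=3.1985 (wall)
  → r_3 = 3.1985
beam 4: φ=45°, α=255°
  d=(-0.2588,-0.9659)  start (3,2)  tX=2.9751 tY=0.7247  stride 1/|dx|=3.8637 1/|dy|=1.0353
    cross y-line → (3,1), t=0.7247
    cross y-line → (3,0), t=1.7600 (wall)
  → r_4 = 1.7600
beam 5: φ=90°, α=300°
  d=(0.5000,-0.8660)  start (3,2)  tX=0.4600 tY=0.8083  stride 1/|dx|=2.0000 1/|dy|=1.1547
    cross x-line → (4,2), t=0.4600
    cross y-line → (4,1), t=0.8083
    cross y-line → (4,0), t=1.9630 (wall)
  → r_5 = 1.9630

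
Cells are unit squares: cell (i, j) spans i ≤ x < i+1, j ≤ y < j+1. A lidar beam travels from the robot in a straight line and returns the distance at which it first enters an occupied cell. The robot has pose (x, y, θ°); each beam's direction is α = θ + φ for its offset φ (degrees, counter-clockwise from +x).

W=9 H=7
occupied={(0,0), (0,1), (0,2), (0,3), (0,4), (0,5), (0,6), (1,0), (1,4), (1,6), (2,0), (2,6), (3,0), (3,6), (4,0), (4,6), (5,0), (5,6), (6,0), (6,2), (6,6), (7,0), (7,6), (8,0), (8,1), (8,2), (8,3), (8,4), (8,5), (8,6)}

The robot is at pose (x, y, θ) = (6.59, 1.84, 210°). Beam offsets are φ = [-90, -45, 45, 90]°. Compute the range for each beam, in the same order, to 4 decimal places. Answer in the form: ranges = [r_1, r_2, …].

ranges = [0.1848, 5.7872, 0.8696, 0.9699]

beam 1: φ=-90°, α=120°
  cosα=-0.5000 sinα=0.8660 | (6,1) | tMaxX 1.1800 tMaxY 0.1848 | tΔX 2.0000 tΔY 1.1547
    t=0.1848 [y] (6,2) — stop
  → r_1 = 0.1848
beam 2: φ=-45°, α=165°
  cosα=-0.9659 sinα=0.2588 | (6,1) | tMaxX 0.6108 tMaxY 0.6182 | tΔX 1.0353 tΔY 3.8637
    t=0.6108 [x] (5,1)
    t=0.6182 [y] (5,2)
    t=1.6461 [x] (4,2)
    t=2.6814 [x] (3,2)
    t=3.7166 [x] (2,2)
    t=4.4819 [y] (2,3)
    t=4.7519 [x] (1,3)
    t=5.7872 [x] (0,3) — stop
  → r_2 = 5.7872
beam 3: φ=45°, α=255°
  cosα=-0.2588 sinα=-0.9659 | (6,1) | tMaxX 2.2796 tMaxY 0.8696 | tΔX 3.8637 tΔY 1.0353
    t=0.8696 [y] (6,0) — stop
  → r_3 = 0.8696
beam 4: φ=90°, α=300°
  cosα=0.5000 sinα=-0.8660 | (6,1) | tMaxX 0.8200 tMaxY 0.9699 | tΔX 2.0000 tΔY 1.1547
    t=0.8200 [x] (7,1)
    t=0.9699 [y] (7,0) — stop
  → r_4 = 0.9699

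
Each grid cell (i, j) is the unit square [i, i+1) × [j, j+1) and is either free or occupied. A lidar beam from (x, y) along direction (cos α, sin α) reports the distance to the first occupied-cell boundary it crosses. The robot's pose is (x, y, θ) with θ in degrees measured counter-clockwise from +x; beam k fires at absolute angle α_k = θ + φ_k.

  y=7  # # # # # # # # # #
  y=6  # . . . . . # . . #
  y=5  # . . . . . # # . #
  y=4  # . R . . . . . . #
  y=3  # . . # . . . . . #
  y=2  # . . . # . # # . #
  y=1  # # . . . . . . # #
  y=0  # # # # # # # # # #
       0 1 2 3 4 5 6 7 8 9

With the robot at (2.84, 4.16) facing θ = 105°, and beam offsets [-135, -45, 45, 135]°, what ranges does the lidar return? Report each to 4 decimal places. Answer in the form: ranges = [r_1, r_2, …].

ranges = [0.3200, 3.2793, 2.1246, 2.4942]

beam 1: φ=-135°, α=330°
  dir = (cos 330°, sin 330°) = (0.8660, -0.5000); from cell (2,4)
  next x-line at t=0.1848, next y-line at t=0.3200; Δt_x=1.1547, Δt_y=2.0000
    x: enter (3,4) at t=0.1848
    y: enter (3,3) at t=0.3200 ← occupied
  → r_1 = 0.3200
beam 2: φ=-45°, α=60°
  dir = (cos 60°, sin 60°) = (0.5000, 0.8660); from cell (2,4)
  next x-line at t=0.3200, next y-line at t=0.9699; Δt_x=2.0000, Δt_y=1.1547
    x: enter (3,4) at t=0.3200
    y: enter (3,5) at t=0.9699
    y: enter (3,6) at t=2.1246
    x: enter (4,6) at t=2.3200
    y: enter (4,7) at t=3.2793 ← occupied
  → r_2 = 3.2793
beam 3: φ=45°, α=150°
  dir = (cos 150°, sin 150°) = (-0.8660, 0.5000); from cell (2,4)
  next x-line at t=0.9699, next y-line at t=1.6800; Δt_x=1.1547, Δt_y=2.0000
    x: enter (1,4) at t=0.9699
    y: enter (1,5) at t=1.6800
    x: enter (0,5) at t=2.1246 ← occupied
  → r_3 = 2.1246
beam 4: φ=135°, α=240°
  dir = (cos 240°, sin 240°) = (-0.5000, -0.8660); from cell (2,4)
  next x-line at t=1.6800, next y-line at t=0.1848; Δt_x=2.0000, Δt_y=1.1547
    y: enter (2,3) at t=0.1848
    y: enter (2,2) at t=1.3395
    x: enter (1,2) at t=1.6800
    y: enter (1,1) at t=2.4942 ← occupied
  → r_4 = 2.4942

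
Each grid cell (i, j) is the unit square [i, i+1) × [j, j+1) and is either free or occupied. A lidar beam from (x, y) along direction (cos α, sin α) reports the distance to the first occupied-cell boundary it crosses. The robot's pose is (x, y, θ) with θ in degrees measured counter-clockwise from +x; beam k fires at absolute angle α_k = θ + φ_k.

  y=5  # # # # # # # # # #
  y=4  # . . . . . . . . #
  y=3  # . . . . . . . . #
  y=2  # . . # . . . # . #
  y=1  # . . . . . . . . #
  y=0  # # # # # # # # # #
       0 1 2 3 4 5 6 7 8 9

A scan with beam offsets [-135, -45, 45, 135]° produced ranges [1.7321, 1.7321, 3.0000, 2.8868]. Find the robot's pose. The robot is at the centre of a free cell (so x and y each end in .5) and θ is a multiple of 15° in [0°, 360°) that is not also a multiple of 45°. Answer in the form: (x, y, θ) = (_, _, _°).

(x, y, θ) = (5.5, 3.5, 105°)

Enumerate (i+0.5, j+0.5, θ) over the 30 free cells and 16 admissible headings. For each, cast all 4 beams and compare to the given ranges.
  (4.5, 2.5, 75°): beam 2 = 5.0000 ≠ 1.7321 ✗
  (8.5, 2.5, 255°): beam 1 = 2.8868 ≠ 1.7321 ✗
  (3.5, 4.5, 30°): beam 1 = 1.5529 ≠ 1.7321 ✗
  (2.5, 1.5, 150°): beam 1 = 4.6587 ≠ 1.7321 ✗
  …
  (5.5, 3.5, 105°): r_1=1.7321, r_2=1.7321, r_3=3.0000, r_4=2.8868 — all match ✓
Only this pose fits every beam.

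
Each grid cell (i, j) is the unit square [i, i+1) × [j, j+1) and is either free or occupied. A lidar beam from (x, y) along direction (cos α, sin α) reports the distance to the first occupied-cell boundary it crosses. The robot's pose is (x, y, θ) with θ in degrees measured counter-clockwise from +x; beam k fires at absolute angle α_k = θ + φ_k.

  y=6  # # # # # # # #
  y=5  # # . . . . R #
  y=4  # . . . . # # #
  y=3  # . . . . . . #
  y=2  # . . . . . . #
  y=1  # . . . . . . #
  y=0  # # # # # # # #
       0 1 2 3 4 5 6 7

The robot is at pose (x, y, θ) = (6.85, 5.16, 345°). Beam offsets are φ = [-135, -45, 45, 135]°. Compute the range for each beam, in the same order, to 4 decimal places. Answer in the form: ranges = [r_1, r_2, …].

ranges = [0.3200, 0.1848, 0.1732, 0.9699]

beam 1: φ=-135°, α=210°
  direction (-0.8660, -0.5000); cell (6,5); t to first gridline: x 0.9815, y 0.3200 (then +1.1547 / +2.0000)
    (6,4) via y @ 0.3200  # hit
  → r_1 = 0.3200
beam 2: φ=-45°, α=300°
  direction (0.5000, -0.8660); cell (6,5); t to first gridline: x 0.3000, y 0.1848 (then +2.0000 / +1.1547)
    (6,4) via y @ 0.1848  # hit
  → r_2 = 0.1848
beam 3: φ=45°, α=30°
  direction (0.8660, 0.5000); cell (6,5); t to first gridline: x 0.1732, y 1.6800 (then +1.1547 / +2.0000)
    (7,5) via x @ 0.1732  # hit
  → r_3 = 0.1732
beam 4: φ=135°, α=120°
  direction (-0.5000, 0.8660); cell (6,5); t to first gridline: x 1.7000, y 0.9699 (then +2.0000 / +1.1547)
    (6,6) via y @ 0.9699  # hit
  → r_4 = 0.9699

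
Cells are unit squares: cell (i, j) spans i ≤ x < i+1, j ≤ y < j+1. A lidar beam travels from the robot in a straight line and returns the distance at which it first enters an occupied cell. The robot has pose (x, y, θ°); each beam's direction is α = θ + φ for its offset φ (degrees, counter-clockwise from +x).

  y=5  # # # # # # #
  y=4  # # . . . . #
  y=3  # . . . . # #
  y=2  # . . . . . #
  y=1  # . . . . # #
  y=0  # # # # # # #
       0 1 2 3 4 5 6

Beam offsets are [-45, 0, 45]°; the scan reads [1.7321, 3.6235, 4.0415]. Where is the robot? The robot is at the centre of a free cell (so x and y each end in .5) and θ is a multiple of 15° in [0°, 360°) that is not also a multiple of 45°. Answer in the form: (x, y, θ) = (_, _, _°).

(x, y, θ) = (4.5, 1.5, 105°)

Enumerate (i+0.5, j+0.5, θ) over the 17 free cells and 16 admissible headings. For each, cast all 3 beams and compare to the given ranges.
  (3.5, 2.5, 255°): beam 1 = 2.8868 ≠ 1.7321 ✗
  (1.5, 2.5, 15°): beam 1 = 3.0000 ≠ 1.7321 ✗
  (2.5, 3.5, 15°): beam 1 = 3.0000 ≠ 1.7321 ✗
  …
  (4.5, 1.5, 105°): r_1=1.7321, r_2=3.6235, r_3=4.0415 — all match ✓
Unique over the lattice → pose = (4.5, 1.5, 105°).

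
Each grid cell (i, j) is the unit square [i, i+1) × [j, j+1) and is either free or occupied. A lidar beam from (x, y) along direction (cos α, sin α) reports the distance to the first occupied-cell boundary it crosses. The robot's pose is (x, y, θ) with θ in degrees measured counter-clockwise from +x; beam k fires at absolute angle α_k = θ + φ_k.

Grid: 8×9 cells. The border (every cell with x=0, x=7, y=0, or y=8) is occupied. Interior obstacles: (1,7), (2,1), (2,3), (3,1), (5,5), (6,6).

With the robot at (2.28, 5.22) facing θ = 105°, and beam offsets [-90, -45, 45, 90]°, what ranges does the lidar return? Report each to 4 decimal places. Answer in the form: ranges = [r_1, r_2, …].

ranges = [2.8160, 3.2101, 1.4780, 1.3252]

beam 1: φ=-90°, α=15°
  dir = (cos 15°, sin 15°) = (0.9659, 0.2588); from cell (2,5)
  next x-line at t=0.7454, next y-line at t=3.0137; Δt_x=1.0353, Δt_y=3.8637
    x: enter (3,5) at t=0.7454
    x: enter (4,5) at t=1.7807
    x: enter (5,5) at t=2.8160 ← occupied
  → r_1 = 2.8160
beam 2: φ=-45°, α=60°
  dir = (cos 60°, sin 60°) = (0.5000, 0.8660); from cell (2,5)
  next x-line at t=1.4400, next y-line at t=0.9007; Δt_x=2.0000, Δt_y=1.1547
    y: enter (2,6) at t=0.9007
    x: enter (3,6) at t=1.4400
    y: enter (3,7) at t=2.0554
    y: enter (3,8) at t=3.2101 ← occupied
  → r_2 = 3.2101
beam 3: φ=45°, α=150°
  dir = (cos 150°, sin 150°) = (-0.8660, 0.5000); from cell (2,5)
  next x-line at t=0.3233, next y-line at t=1.5600; Δt_x=1.1547, Δt_y=2.0000
    x: enter (1,5) at t=0.3233
    x: enter (0,5) at t=1.4780 ← occupied
  → r_3 = 1.4780
beam 4: φ=90°, α=195°
  dir = (cos 195°, sin 195°) = (-0.9659, -0.2588); from cell (2,5)
  next x-line at t=0.2899, next y-line at t=0.8500; Δt_x=1.0353, Δt_y=3.8637
    x: enter (1,5) at t=0.2899
    y: enter (1,4) at t=0.8500
    x: enter (0,4) at t=1.3252 ← occupied
  → r_4 = 1.3252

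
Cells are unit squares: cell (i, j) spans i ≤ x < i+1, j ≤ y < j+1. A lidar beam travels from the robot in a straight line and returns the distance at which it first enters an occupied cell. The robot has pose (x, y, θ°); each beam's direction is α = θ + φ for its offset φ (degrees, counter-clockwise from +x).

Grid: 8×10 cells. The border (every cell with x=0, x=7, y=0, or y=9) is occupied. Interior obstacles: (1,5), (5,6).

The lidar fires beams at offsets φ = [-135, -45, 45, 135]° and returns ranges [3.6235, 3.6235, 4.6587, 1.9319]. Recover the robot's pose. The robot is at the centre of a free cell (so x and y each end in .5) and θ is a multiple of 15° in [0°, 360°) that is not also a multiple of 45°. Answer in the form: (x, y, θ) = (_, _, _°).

(x, y, θ) = (3.5, 4.5, 30°)

Candidates: 46 free-cell centres × 16 headings = 736 poses. Raycast each; keep the one whose scan matches to 4 dp.
  (5.5, 2.5, 285°): beam 1 = 5.0000 ≠ 3.6235 ✗
  (5.5, 3.5, 195°): beam 1 = 3.0000 ≠ 3.6235 ✗
  (6.5, 4.5, 240°): beam 1 = 1.9319 ≠ 3.6235 ✗
  (6.5, 2.5, 345°): beam 1 = 3.0000 ≠ 3.6235 ✗
  …
  (3.5, 4.5, 30°): r_1=3.6235, r_2=3.6235, r_3=4.6587, r_4=1.9319 — all match ✓
Only this pose fits every beam.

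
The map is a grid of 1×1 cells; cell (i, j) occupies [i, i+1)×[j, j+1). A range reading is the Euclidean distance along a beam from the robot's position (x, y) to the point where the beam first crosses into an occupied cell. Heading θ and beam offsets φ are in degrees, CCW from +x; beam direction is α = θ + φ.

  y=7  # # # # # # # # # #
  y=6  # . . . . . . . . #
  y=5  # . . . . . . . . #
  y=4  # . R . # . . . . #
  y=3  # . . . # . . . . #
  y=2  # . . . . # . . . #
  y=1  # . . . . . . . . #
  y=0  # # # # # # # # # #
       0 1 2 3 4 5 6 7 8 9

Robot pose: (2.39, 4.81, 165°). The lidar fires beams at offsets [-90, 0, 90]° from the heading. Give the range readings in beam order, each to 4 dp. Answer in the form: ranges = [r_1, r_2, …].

beam 1: φ=-90°, α=75°
  direction (0.2588, 0.9659); cell (2,4); t to first gridline: x 2.3569, y 0.1967 (then +3.8637 / +1.0353)
    (2,5) via y @ 0.1967
    (2,6) via y @ 1.2320
    (2,7) via y @ 2.2673  # hit
  → r_1 = 2.2673
beam 2: φ=0°, α=165°
  direction (-0.9659, 0.2588); cell (2,4); t to first gridline: x 0.4038, y 0.7341 (then +1.0353 / +3.8637)
    (1,4) via x @ 0.4038
    (1,5) via y @ 0.7341
    (0,5) via x @ 1.4390  # hit
  → r_2 = 1.4390
beam 3: φ=90°, α=255°
  direction (-0.2588, -0.9659); cell (2,4); t to first gridline: x 1.5068, y 0.8386 (then +3.8637 / +1.0353)
    (2,3) via y @ 0.8386
    (1,3) via x @ 1.5068
    (1,2) via y @ 1.8738
    (1,1) via y @ 2.9091
    (1,0) via y @ 3.9444  # hit
  → r_3 = 3.9444

ranges = [2.2673, 1.4390, 3.9444]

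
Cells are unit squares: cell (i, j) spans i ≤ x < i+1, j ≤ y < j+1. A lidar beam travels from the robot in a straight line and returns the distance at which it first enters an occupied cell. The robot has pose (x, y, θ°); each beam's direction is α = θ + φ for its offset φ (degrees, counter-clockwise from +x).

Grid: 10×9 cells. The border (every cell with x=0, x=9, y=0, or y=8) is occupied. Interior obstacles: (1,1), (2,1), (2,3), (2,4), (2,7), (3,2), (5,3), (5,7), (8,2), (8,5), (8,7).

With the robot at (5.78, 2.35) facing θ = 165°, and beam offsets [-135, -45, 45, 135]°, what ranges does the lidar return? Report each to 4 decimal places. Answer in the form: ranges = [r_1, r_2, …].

ranges = [3.7181, 0.7506, 2.7000, 1.5588]

beam 1: φ=-135°, α=30°
  d=(0.8660,0.5000)  start (5,2)  tX=0.2540 tY=1.3000  stride 1/|dx|=1.1547 1/|dy|=2.0000
    cross x-line → (6,2), t=0.2540
    cross y-line → (6,3), t=1.3000
    cross x-line → (7,3), t=1.4087
    cross x-line → (8,3), t=2.5634
    cross y-line → (8,4), t=3.3000
    cross x-line → (9,4), t=3.7181 (wall)
  → r_1 = 3.7181
beam 2: φ=-45°, α=120°
  d=(-0.5000,0.8660)  start (5,2)  tX=1.5600 tY=0.7506  stride 1/|dx|=2.0000 1/|dy|=1.1547
    cross y-line → (5,3), t=0.7506 (wall)
  → r_2 = 0.7506
beam 3: φ=45°, α=210°
  d=(-0.8660,-0.5000)  start (5,2)  tX=0.9007 tY=0.7000  stride 1/|dx|=1.1547 1/|dy|=2.0000
    cross y-line → (5,1), t=0.7000
    cross x-line → (4,1), t=0.9007
    cross x-line → (3,1), t=2.0554
    cross y-line → (3,0), t=2.7000 (wall)
  → r_3 = 2.7000
beam 4: φ=135°, α=300°
  d=(0.5000,-0.8660)  start (5,2)  tX=0.4400 tY=0.4041  stride 1/|dx|=2.0000 1/|dy|=1.1547
    cross y-line → (5,1), t=0.4041
    cross x-line → (6,1), t=0.4400
    cross y-line → (6,0), t=1.5588 (wall)
  → r_4 = 1.5588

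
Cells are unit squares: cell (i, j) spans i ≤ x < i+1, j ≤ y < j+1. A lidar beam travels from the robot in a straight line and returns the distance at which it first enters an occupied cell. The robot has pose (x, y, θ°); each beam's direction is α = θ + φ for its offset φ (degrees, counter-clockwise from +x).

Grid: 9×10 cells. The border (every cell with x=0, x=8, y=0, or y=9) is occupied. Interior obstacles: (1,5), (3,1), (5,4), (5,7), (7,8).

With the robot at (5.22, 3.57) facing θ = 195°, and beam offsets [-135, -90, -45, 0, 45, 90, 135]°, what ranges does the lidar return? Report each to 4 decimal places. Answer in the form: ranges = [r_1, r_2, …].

ranges = [0.4965, 0.4452, 3.7181, 4.3689, 2.4400, 2.6607, 3.2101]

beam 1: φ=-135°, α=60°
  cosα=0.5000 sinα=0.8660 | (5,3) | tMaxX 1.5600 tMaxY 0.4965 | tΔX 2.0000 tΔY 1.1547
    t=0.4965 [y] (5,4) — stop
  → r_1 = 0.4965
beam 2: φ=-90°, α=105°
  cosα=-0.2588 sinα=0.9659 | (5,3) | tMaxX 0.8500 tMaxY 0.4452 | tΔX 3.8637 tΔY 1.0353
    t=0.4452 [y] (5,4) — stop
  → r_2 = 0.4452
beam 3: φ=-45°, α=150°
  cosα=-0.8660 sinα=0.5000 | (5,3) | tMaxX 0.2540 tMaxY 0.8600 | tΔX 1.1547 tΔY 2.0000
    t=0.2540 [x] (4,3)
    t=0.8600 [y] (4,4)
    t=1.4087 [x] (3,4)
    t=2.5634 [x] (2,4)
    t=2.8600 [y] (2,5)
    t=3.7181 [x] (1,5) — stop
  → r_3 = 3.7181
beam 4: φ=0°, α=195°
  cosα=-0.9659 sinα=-0.2588 | (5,3) | tMaxX 0.2278 tMaxY 2.2023 | tΔX 1.0353 tΔY 3.8637
    t=0.2278 [x] (4,3)
    t=1.2630 [x] (3,3)
    t=2.2023 [y] (3,2)
    t=2.2983 [x] (2,2)
    t=3.3336 [x] (1,2)
    t=4.3689 [x] (0,2) — stop
  → r_4 = 4.3689
beam 5: φ=45°, α=240°
  cosα=-0.5000 sinα=-0.8660 | (5,3) | tMaxX 0.4400 tMaxY 0.6582 | tΔX 2.0000 tΔY 1.1547
    t=0.4400 [x] (4,3)
    t=0.6582 [y] (4,2)
    t=1.8129 [y] (4,1)
    t=2.4400 [x] (3,1) — stop
  → r_5 = 2.4400
beam 6: φ=90°, α=285°
  cosα=0.2588 sinα=-0.9659 | (5,3) | tMaxX 3.0137 tMaxY 0.5901 | tΔX 3.8637 tΔY 1.0353
    t=0.5901 [y] (5,2)
    t=1.6254 [y] (5,1)
    t=2.6607 [y] (5,0) — stop
  → r_6 = 2.6607
beam 7: φ=135°, α=330°
  cosα=0.8660 sinα=-0.5000 | (5,3) | tMaxX 0.9007 tMaxY 1.1400 | tΔX 1.1547 tΔY 2.0000
    t=0.9007 [x] (6,3)
    t=1.1400 [y] (6,2)
    t=2.0554 [x] (7,2)
    t=3.1400 [y] (7,1)
    t=3.2101 [x] (8,1) — stop
  → r_7 = 3.2101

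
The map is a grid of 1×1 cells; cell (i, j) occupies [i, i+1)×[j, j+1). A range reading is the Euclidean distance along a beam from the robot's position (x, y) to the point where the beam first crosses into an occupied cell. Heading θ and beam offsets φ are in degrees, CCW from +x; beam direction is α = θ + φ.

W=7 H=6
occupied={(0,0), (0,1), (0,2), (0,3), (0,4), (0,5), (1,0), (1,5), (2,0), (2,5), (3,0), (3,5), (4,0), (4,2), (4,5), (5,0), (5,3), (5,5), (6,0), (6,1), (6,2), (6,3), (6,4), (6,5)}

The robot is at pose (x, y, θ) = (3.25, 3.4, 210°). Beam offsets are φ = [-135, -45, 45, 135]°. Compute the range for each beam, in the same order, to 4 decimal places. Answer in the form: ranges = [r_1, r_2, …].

beam 1: φ=-135°, α=75°
  direction (0.2588, 0.9659); cell (3,3); t to first gridline: x 2.8978, y 0.6212 (then +3.8637 / +1.0353)
    (3,4) via y @ 0.6212
    (3,5) via y @ 1.6564  # hit
  → r_1 = 1.6564
beam 2: φ=-45°, α=165°
  direction (-0.9659, 0.2588); cell (3,3); t to first gridline: x 0.2588, y 2.3182 (then +1.0353 / +3.8637)
    (2,3) via x @ 0.2588
    (1,3) via x @ 1.2941
    (1,4) via y @ 2.3182
    (0,4) via x @ 2.3294  # hit
  → r_2 = 2.3294
beam 3: φ=45°, α=255°
  direction (-0.2588, -0.9659); cell (3,3); t to first gridline: x 0.9659, y 0.4141 (then +3.8637 / +1.0353)
    (3,2) via y @ 0.4141
    (2,2) via x @ 0.9659
    (2,1) via y @ 1.4494
    (2,0) via y @ 2.4847  # hit
  → r_3 = 2.4847
beam 4: φ=135°, α=345°
  direction (0.9659, -0.2588); cell (3,3); t to first gridline: x 0.7765, y 1.5455 (then +1.0353 / +3.8637)
    (4,3) via x @ 0.7765
    (4,2) via y @ 1.5455  # hit
  → r_4 = 1.5455

ranges = [1.6564, 2.3294, 2.4847, 1.5455]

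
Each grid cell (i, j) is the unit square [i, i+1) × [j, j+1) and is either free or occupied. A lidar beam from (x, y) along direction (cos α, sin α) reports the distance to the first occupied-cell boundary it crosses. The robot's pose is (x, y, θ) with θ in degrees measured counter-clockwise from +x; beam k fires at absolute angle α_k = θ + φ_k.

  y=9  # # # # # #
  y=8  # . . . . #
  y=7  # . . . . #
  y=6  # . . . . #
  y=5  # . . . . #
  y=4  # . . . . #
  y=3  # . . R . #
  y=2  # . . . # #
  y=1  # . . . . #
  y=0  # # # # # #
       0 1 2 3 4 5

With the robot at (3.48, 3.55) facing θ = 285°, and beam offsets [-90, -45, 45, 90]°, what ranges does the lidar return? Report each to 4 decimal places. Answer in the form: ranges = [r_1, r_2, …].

ranges = [2.5675, 2.9445, 1.1000, 1.5736]

beam 1: φ=-90°, α=195°
  d=(-0.9659,-0.2588)  start (3,3)  tX=0.4969 tY=2.1250  stride 1/|dx|=1.0353 1/|dy|=3.8637
    cross x-line → (2,3), t=0.4969
    cross x-line → (1,3), t=1.5322
    cross y-line → (1,2), t=2.1250
    cross x-line → (0,2), t=2.5675 (wall)
  → r_1 = 2.5675
beam 2: φ=-45°, α=240°
  d=(-0.5000,-0.8660)  start (3,3)  tX=0.9600 tY=0.6351  stride 1/|dx|=2.0000 1/|dy|=1.1547
    cross y-line → (3,2), t=0.6351
    cross x-line → (2,2), t=0.9600
    cross y-line → (2,1), t=1.7898
    cross y-line → (2,0), t=2.9445 (wall)
  → r_2 = 2.9445
beam 3: φ=45°, α=330°
  d=(0.8660,-0.5000)  start (3,3)  tX=0.6004 tY=1.1000  stride 1/|dx|=1.1547 1/|dy|=2.0000
    cross x-line → (4,3), t=0.6004
    cross y-line → (4,2), t=1.1000 (wall)
  → r_3 = 1.1000
beam 4: φ=90°, α=15°
  d=(0.9659,0.2588)  start (3,3)  tX=0.5383 tY=1.7387  stride 1/|dx|=1.0353 1/|dy|=3.8637
    cross x-line → (4,3), t=0.5383
    cross x-line → (5,3), t=1.5736 (wall)
  → r_4 = 1.5736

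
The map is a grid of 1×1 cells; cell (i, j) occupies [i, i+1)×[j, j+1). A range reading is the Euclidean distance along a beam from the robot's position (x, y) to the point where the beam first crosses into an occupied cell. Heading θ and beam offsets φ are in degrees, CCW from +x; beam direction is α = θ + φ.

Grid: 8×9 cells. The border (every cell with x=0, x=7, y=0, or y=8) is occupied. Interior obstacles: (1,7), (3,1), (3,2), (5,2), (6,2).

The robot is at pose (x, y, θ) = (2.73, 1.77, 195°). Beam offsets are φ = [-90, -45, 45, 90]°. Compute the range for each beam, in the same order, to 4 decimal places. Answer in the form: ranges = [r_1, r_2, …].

ranges = [5.4145, 1.9976, 0.8891, 0.7972]

beam 1: φ=-90°, α=105°
  direction (-0.2588, 0.9659); cell (2,1); t to first gridline: x 2.8205, y 0.2381 (then +3.8637 / +1.0353)
    (2,2) via y @ 0.2381
    (2,3) via y @ 1.2734
    (2,4) via y @ 2.3087
    (1,4) via x @ 2.8205
    (1,5) via y @ 3.3439
    (1,6) via y @ 4.3792
    (1,7) via y @ 5.4145  # hit
  → r_1 = 5.4145
beam 2: φ=-45°, α=150°
  direction (-0.8660, 0.5000); cell (2,1); t to first gridline: x 0.8429, y 0.4600 (then +1.1547 / +2.0000)
    (2,2) via y @ 0.4600
    (1,2) via x @ 0.8429
    (0,2) via x @ 1.9976  # hit
  → r_2 = 1.9976
beam 3: φ=45°, α=240°
  direction (-0.5000, -0.8660); cell (2,1); t to first gridline: x 1.4600, y 0.8891 (then +2.0000 / +1.1547)
    (2,0) via y @ 0.8891  # hit
  → r_3 = 0.8891
beam 4: φ=90°, α=285°
  direction (0.2588, -0.9659); cell (2,1); t to first gridline: x 1.0432, y 0.7972 (then +3.8637 / +1.0353)
    (2,0) via y @ 0.7972  # hit
  → r_4 = 0.7972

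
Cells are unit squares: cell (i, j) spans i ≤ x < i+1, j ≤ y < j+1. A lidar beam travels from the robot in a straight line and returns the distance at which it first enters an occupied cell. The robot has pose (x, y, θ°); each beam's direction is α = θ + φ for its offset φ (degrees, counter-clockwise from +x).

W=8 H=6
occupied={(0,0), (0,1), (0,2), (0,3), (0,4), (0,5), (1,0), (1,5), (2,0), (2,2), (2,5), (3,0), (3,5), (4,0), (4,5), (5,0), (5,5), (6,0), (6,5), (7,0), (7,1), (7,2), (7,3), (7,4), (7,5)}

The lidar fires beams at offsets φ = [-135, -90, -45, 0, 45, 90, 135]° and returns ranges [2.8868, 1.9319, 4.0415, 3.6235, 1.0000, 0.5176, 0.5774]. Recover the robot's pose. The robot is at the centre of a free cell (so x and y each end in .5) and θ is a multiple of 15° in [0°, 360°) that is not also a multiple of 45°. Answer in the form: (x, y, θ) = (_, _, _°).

The pose lattice has 23·16 = 368 candidates. Test each by forward raycasting.
  (1.5, 2.5, 210°): beam 1 = 2.5882 ≠ 2.8868 ✗
  (2.5, 1.5, 285°): beam 1 = 1.7321 ≠ 2.8868 ✗
  (6.5, 1.5, 345°): beam 1 = 1.0000 ≠ 2.8868 ✗
  (4.5, 1.5, 30°): beam 1 = 0.5176 ≠ 2.8868 ✗
  (3.5, 4.5, 165°): beam 1 = 1.0000 ≠ 2.8868 ✗
  …
  (3.5, 4.5, 345°): r_1=2.8868, r_2=1.9319, r_3=4.0415, r_4=3.6235, r_5=1.0000, r_6=0.5176, r_7=0.5774 — all match ✓
Unique over the lattice → pose = (3.5, 4.5, 345°).

(x, y, θ) = (3.5, 4.5, 345°)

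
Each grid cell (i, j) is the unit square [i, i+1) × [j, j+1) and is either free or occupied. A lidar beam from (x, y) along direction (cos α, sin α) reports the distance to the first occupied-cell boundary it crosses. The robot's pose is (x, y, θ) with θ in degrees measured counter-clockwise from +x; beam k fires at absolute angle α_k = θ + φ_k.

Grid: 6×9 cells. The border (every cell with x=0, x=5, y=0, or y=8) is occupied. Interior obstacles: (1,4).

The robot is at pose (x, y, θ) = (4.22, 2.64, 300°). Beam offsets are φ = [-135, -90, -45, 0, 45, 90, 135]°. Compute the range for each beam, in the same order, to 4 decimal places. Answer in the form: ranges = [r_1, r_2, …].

ranges = [3.3336, 3.2800, 1.6979, 1.5600, 0.8075, 0.9007, 3.0137]

beam 1: φ=-135°, α=165°
  d=(-0.9659,0.2588)  start (4,2)  tX=0.2278 tY=1.3909  stride 1/|dx|=1.0353 1/|dy|=3.8637
    cross x-line → (3,2), t=0.2278
    cross x-line → (2,2), t=1.2630
    cross y-line → (2,3), t=1.3909
    cross x-line → (1,3), t=2.2983
    cross x-line → (0,3), t=3.3336 (wall)
  → r_1 = 3.3336
beam 2: φ=-90°, α=210°
  d=(-0.8660,-0.5000)  start (4,2)  tX=0.2540 tY=1.2800  stride 1/|dx|=1.1547 1/|dy|=2.0000
    cross x-line → (3,2), t=0.2540
    cross y-line → (3,1), t=1.2800
    cross x-line → (2,1), t=1.4087
    cross x-line → (1,1), t=2.5634
    cross y-line → (1,0), t=3.2800 (wall)
  → r_2 = 3.2800
beam 3: φ=-45°, α=255°
  d=(-0.2588,-0.9659)  start (4,2)  tX=0.8500 tY=0.6626  stride 1/|dx|=3.8637 1/|dy|=1.0353
    cross y-line → (4,1), t=0.6626
    cross x-line → (3,1), t=0.8500
    cross y-line → (3,0), t=1.6979 (wall)
  → r_3 = 1.6979
beam 4: φ=0°, α=300°
  d=(0.5000,-0.8660)  start (4,2)  tX=1.5600 tY=0.7390  stride 1/|dx|=2.0000 1/|dy|=1.1547
    cross y-line → (4,1), t=0.7390
    cross x-line → (5,1), t=1.5600 (wall)
  → r_4 = 1.5600
beam 5: φ=45°, α=345°
  d=(0.9659,-0.2588)  start (4,2)  tX=0.8075 tY=2.4728  stride 1/|dx|=1.0353 1/|dy|=3.8637
    cross x-line → (5,2), t=0.8075 (wall)
  → r_5 = 0.8075
beam 6: φ=90°, α=30°
  d=(0.8660,0.5000)  start (4,2)  tX=0.9007 tY=0.7200  stride 1/|dx|=1.1547 1/|dy|=2.0000
    cross y-line → (4,3), t=0.7200
    cross x-line → (5,3), t=0.9007 (wall)
  → r_6 = 0.9007
beam 7: φ=135°, α=75°
  d=(0.2588,0.9659)  start (4,2)  tX=3.0137 tY=0.3727  stride 1/|dx|=3.8637 1/|dy|=1.0353
    cross y-line → (4,3), t=0.3727
    cross y-line → (4,4), t=1.4080
    cross y-line → (4,5), t=2.4433
    cross x-line → (5,5), t=3.0137 (wall)
  → r_7 = 3.0137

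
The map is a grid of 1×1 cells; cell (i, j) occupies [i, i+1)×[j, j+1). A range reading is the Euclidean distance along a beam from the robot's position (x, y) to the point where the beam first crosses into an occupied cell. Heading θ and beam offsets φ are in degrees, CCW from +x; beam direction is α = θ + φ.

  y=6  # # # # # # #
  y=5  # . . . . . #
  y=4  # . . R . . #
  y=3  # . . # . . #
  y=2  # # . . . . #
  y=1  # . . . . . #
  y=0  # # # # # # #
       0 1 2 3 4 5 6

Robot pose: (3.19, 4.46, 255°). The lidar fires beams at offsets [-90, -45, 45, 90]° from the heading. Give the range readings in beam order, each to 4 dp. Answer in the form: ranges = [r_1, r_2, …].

ranges = [2.2673, 2.5288, 0.5312, 2.9091]

beam 1: φ=-90°, α=165°
  direction (-0.9659, 0.2588); cell (3,4); t to first gridline: x 0.1967, y 2.0864 (then +1.0353 / +3.8637)
    (2,4) via x @ 0.1967
    (1,4) via x @ 1.2320
    (1,5) via y @ 2.0864
    (0,5) via x @ 2.2673  # hit
  → r_1 = 2.2673
beam 2: φ=-45°, α=210°
  direction (-0.8660, -0.5000); cell (3,4); t to first gridline: x 0.2194, y 0.9200 (then +1.1547 / +2.0000)
    (2,4) via x @ 0.2194
    (2,3) via y @ 0.9200
    (1,3) via x @ 1.3741
    (0,3) via x @ 2.5288  # hit
  → r_2 = 2.5288
beam 3: φ=45°, α=300°
  direction (0.5000, -0.8660); cell (3,4); t to first gridline: x 1.6200, y 0.5312 (then +2.0000 / +1.1547)
    (3,3) via y @ 0.5312  # hit
  → r_3 = 0.5312
beam 4: φ=90°, α=345°
  direction (0.9659, -0.2588); cell (3,4); t to first gridline: x 0.8386, y 1.7773 (then +1.0353 / +3.8637)
    (4,4) via x @ 0.8386
    (4,3) via y @ 1.7773
    (5,3) via x @ 1.8738
    (6,3) via x @ 2.9091  # hit
  → r_4 = 2.9091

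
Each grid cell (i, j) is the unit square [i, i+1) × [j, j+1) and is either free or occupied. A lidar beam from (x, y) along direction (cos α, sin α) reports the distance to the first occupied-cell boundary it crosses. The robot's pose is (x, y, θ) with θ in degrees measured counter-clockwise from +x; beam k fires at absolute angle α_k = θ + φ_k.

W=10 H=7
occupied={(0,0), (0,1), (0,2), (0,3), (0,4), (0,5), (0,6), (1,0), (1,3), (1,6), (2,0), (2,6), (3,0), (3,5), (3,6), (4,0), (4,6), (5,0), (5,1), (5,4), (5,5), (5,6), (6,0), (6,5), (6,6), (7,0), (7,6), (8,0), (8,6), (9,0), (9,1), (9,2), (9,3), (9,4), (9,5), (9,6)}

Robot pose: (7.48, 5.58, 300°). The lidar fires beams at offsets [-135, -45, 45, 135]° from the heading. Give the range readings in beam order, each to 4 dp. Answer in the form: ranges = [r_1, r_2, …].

beam 1: φ=-135°, α=165°
  direction (-0.9659, 0.2588); cell (7,5); t to first gridline: x 0.4969, y 1.6228 (then +1.0353 / +3.8637)
    (6,5) via x @ 0.4969  # hit
  → r_1 = 0.4969
beam 2: φ=-45°, α=255°
  direction (-0.2588, -0.9659); cell (7,5); t to first gridline: x 1.8546, y 0.6005 (then +3.8637 / +1.0353)
    (7,4) via y @ 0.6005
    (7,3) via y @ 1.6357
    (6,3) via x @ 1.8546
    (6,2) via y @ 2.6710
    (6,1) via y @ 3.7063
    (6,0) via y @ 4.7416  # hit
  → r_2 = 4.7416
beam 3: φ=45°, α=345°
  direction (0.9659, -0.2588); cell (7,5); t to first gridline: x 0.5383, y 2.2409 (then +1.0353 / +3.8637)
    (8,5) via x @ 0.5383
    (9,5) via x @ 1.5736  # hit
  → r_3 = 1.5736
beam 4: φ=135°, α=75°
  direction (0.2588, 0.9659); cell (7,5); t to first gridline: x 2.0091, y 0.4348 (then +3.8637 / +1.0353)
    (7,6) via y @ 0.4348  # hit
  → r_4 = 0.4348

ranges = [0.4969, 4.7416, 1.5736, 0.4348]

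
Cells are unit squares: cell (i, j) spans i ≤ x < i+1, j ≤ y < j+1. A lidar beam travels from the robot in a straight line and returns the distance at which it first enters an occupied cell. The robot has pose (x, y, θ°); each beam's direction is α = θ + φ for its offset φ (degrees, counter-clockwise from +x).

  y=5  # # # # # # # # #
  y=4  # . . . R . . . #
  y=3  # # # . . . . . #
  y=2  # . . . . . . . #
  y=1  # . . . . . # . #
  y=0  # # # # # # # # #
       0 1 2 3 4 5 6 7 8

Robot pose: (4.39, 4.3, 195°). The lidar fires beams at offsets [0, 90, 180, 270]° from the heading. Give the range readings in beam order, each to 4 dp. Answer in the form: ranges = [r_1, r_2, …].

ranges = [1.4390, 3.4164, 2.7046, 0.7247]

beam 1: φ=0°, α=195°
  direction (-0.9659, -0.2588); cell (4,4); t to first gridline: x 0.4038, y 1.1591 (then +1.0353 / +3.8637)
    (3,4) via x @ 0.4038
    (3,3) via y @ 1.1591
    (2,3) via x @ 1.4390  # hit
  → r_1 = 1.4390
beam 2: φ=90°, α=285°
  direction (0.2588, -0.9659); cell (4,4); t to first gridline: x 2.3569, y 0.3106 (then +3.8637 / +1.0353)
    (4,3) via y @ 0.3106
    (4,2) via y @ 1.3459
    (5,2) via x @ 2.3569
    (5,1) via y @ 2.3811
    (5,0) via y @ 3.4164  # hit
  → r_2 = 3.4164
beam 3: φ=180°, α=15°
  direction (0.9659, 0.2588); cell (4,4); t to first gridline: x 0.6315, y 2.7046 (then +1.0353 / +3.8637)
    (5,4) via x @ 0.6315
    (6,4) via x @ 1.6668
    (7,4) via x @ 2.7021
    (7,5) via y @ 2.7046  # hit
  → r_3 = 2.7046
beam 4: φ=270°, α=105°
  direction (-0.2588, 0.9659); cell (4,4); t to first gridline: x 1.5068, y 0.7247 (then +3.8637 / +1.0353)
    (4,5) via y @ 0.7247  # hit
  → r_4 = 0.7247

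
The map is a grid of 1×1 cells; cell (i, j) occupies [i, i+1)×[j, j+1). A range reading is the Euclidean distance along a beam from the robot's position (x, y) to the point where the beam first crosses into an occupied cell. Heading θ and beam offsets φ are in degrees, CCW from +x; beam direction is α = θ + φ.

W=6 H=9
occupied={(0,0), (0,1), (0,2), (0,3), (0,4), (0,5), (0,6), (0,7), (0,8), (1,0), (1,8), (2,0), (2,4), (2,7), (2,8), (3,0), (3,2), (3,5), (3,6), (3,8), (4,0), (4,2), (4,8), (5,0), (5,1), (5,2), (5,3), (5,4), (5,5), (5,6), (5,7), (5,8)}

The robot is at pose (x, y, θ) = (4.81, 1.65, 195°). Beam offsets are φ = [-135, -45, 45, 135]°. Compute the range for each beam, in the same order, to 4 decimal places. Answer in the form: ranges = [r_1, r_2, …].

beam 1: φ=-135°, α=60°
  cosα=0.5000 sinα=0.8660 | (4,1) | tMaxX 0.3800 tMaxY 0.4041 | tΔX 2.0000 tΔY 1.1547
    t=0.3800 [x] (5,1) — stop
  → r_1 = 0.3800
beam 2: φ=-45°, α=150°
  cosα=-0.8660 sinα=0.5000 | (4,1) | tMaxX 0.9353 tMaxY 0.7000 | tΔX 1.1547 tΔY 2.0000
    t=0.7000 [y] (4,2) — stop
  → r_2 = 0.7000
beam 3: φ=45°, α=240°
  cosα=-0.5000 sinα=-0.8660 | (4,1) | tMaxX 1.6200 tMaxY 0.7506 | tΔX 2.0000 tΔY 1.1547
    t=0.7506 [y] (4,0) — stop
  → r_3 = 0.7506
beam 4: φ=135°, α=330°
  cosα=0.8660 sinα=-0.5000 | (4,1) | tMaxX 0.2194 tMaxY 1.3000 | tΔX 1.1547 tΔY 2.0000
    t=0.2194 [x] (5,1) — stop
  → r_4 = 0.2194

ranges = [0.3800, 0.7000, 0.7506, 0.2194]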